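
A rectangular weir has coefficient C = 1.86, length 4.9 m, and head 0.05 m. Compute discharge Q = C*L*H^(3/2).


Q = C * L * H^(3/2) = 1.86 * 4.9 * 0.05^1.5 = 1.86 * 4.9 * 0.011180

0.1019 m^3/s


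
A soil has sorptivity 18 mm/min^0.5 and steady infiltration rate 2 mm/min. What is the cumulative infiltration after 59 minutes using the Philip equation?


F = S*sqrt(t) + A*t
F = 18*sqrt(59) + 2*59
F = 18*7.681146 + 118

256.2606 mm


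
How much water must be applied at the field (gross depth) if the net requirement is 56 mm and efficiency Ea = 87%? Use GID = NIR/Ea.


Ea = 87% = 0.87
GID = NIR / Ea = 56 / 0.87 = 64.3678 mm

64.3678 mm


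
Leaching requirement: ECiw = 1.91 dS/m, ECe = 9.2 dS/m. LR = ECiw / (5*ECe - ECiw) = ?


LR = ECiw / (5*ECe - ECiw)
LR = 1.91 / (5*9.2 - 1.91)
LR = 1.91 / 44.0900

0.0433


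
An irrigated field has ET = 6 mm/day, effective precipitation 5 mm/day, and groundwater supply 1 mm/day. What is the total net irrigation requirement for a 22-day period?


Daily deficit = ET - Pe - GW = 6 - 5 - 1 = 0 mm/day
NIR = 0 * 22 = 0 mm

0 mm


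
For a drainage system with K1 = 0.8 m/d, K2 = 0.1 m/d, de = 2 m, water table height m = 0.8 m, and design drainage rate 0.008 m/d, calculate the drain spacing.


S^2 = 8*K2*de*m/q + 4*K1*m^2/q
S^2 = 8*0.1*2*0.8/0.008 + 4*0.8*0.8^2/0.008
S = sqrt(416.0000)

20.3961 m


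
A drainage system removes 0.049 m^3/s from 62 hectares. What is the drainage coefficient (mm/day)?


DC = Q * 86400 / (A * 10000) * 1000
DC = 0.049 * 86400 / (62 * 10000) * 1000
DC = 4233600.0000 / 620000

6.8284 mm/day


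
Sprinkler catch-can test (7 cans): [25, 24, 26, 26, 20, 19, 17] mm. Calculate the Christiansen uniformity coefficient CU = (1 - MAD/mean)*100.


mean = 22.428571 mm
MAD = 3.224490 mm
CU = (1 - 3.224490/22.428571)*100

85.6233 %


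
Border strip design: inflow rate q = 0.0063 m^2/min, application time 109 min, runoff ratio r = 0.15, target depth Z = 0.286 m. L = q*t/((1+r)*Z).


L = q*t/((1+r)*Z)
L = 0.0063*109/((1+0.15)*0.286)
L = 0.6867/0.3289

2.0879 m


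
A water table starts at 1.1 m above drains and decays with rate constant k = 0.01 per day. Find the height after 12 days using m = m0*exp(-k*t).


m = m0 * exp(-k*t)
m = 1.1 * exp(-0.01 * 12)
m = 1.1 * exp(-0.1200)

0.9756 m


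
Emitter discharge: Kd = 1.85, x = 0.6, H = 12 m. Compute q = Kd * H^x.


q = Kd * H^x = 1.85 * 12^0.6 = 1.85 * 4.441286

8.2164 L/h


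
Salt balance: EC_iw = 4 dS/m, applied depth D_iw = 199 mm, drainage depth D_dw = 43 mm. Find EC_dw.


EC_dw = EC_iw * D_iw / D_dw
EC_dw = 4 * 199 / 43
EC_dw = 796 / 43

18.5116 dS/m


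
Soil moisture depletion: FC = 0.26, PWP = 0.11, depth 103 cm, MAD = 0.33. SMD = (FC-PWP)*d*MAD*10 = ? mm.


SMD = (FC - PWP) * d * MAD * 10
SMD = (0.26 - 0.11) * 103 * 0.33 * 10
SMD = 0.1500 * 103 * 0.33 * 10

50.9850 mm


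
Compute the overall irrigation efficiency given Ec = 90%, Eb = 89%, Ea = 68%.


Ec = 0.9, Eb = 0.89, Ea = 0.68
E = 0.9 * 0.89 * 0.68 * 100 = 54.4680%

54.4680 %


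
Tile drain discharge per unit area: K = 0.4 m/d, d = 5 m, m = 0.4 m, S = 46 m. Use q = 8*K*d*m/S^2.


q = 8*K*d*m/S^2
q = 8*0.4*5*0.4/46^2
q = 6.4000 / 2116

0.0030 m/d


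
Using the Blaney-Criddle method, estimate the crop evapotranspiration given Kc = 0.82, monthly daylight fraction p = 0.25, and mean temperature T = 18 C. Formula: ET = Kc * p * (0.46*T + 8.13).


ET = Kc * p * (0.46*T + 8.13)
ET = 0.82 * 0.25 * (0.46*18 + 8.13)
ET = 0.82 * 0.25 * 16.4100

3.3641 mm/day


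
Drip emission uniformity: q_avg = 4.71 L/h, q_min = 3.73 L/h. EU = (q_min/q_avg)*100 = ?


EU = (q_min/q_avg)*100 = (3.73/4.71)*100 = 79.1932%

79.1932 %


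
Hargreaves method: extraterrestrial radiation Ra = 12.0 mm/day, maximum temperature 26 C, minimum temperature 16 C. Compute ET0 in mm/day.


Tmean = (Tmax + Tmin)/2 = (26 + 16)/2 = 21.0
ET0 = 0.0023 * 12.0 * (21.0 + 17.8) * sqrt(26 - 16)
ET0 = 0.0023 * 12.0 * 38.8 * 3.162278

3.3864 mm/day


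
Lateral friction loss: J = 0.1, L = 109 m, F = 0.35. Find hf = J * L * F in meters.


hf = J * L * F = 0.1 * 109 * 0.35 = 3.8150 m

3.8150 m


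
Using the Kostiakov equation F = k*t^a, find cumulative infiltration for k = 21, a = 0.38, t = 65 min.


F = k * t^a = 21 * 65^0.38
F = 21 * 4.885478

102.5950 mm


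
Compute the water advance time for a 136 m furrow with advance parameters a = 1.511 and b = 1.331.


t = (L/a)^(1/b)
t = (136/1.511)^(1/1.331)
t = 90.006618^(1/1.331)

29.3951 min


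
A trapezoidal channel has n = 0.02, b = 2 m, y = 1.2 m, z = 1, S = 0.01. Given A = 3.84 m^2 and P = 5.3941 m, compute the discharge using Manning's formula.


R = A/P = 3.84/5.3941 = 0.711889
Q = (1/0.02) * 3.84 * 0.711889^(2/3) * 0.01^0.5

15.3077 m^3/s


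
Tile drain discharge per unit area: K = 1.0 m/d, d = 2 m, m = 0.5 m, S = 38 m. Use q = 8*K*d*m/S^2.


q = 8*K*d*m/S^2
q = 8*1.0*2*0.5/38^2
q = 8.0000 / 1444

0.0055 m/d


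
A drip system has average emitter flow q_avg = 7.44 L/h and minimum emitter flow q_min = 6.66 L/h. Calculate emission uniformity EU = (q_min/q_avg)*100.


EU = (q_min/q_avg)*100 = (6.66/7.44)*100 = 89.5161%

89.5161 %


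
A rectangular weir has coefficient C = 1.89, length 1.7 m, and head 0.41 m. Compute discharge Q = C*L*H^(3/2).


Q = C * L * H^(3/2) = 1.89 * 1.7 * 0.41^1.5 = 1.89 * 1.7 * 0.262528

0.8435 m^3/s


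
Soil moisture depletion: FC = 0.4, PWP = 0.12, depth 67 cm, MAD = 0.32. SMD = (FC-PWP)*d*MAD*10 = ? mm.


SMD = (FC - PWP) * d * MAD * 10
SMD = (0.4 - 0.12) * 67 * 0.32 * 10
SMD = 0.2800 * 67 * 0.32 * 10

60.0320 mm


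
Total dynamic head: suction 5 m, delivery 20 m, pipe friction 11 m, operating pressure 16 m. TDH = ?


TDH = Hs + Hd + hf + Hp = 5 + 20 + 11 + 16 = 52

52 m


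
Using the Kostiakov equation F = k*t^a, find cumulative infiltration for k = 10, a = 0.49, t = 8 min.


F = k * t^a = 10 * 8^0.49
F = 10 * 2.770219

27.7022 mm


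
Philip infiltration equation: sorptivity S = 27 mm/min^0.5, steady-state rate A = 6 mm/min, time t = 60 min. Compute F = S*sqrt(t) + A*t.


F = S*sqrt(t) + A*t
F = 27*sqrt(60) + 6*60
F = 27*7.745967 + 360

569.1411 mm


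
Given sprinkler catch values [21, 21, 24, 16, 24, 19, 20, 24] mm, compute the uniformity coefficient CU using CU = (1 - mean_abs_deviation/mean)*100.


mean = 21.125000 mm
MAD = 2.156250 mm
CU = (1 - 2.156250/21.125000)*100

89.7929 %


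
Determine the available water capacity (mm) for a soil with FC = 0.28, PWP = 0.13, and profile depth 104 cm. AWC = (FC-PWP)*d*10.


AWC = (FC - PWP) * d * 10
AWC = (0.28 - 0.13) * 104 * 10
AWC = 0.1500 * 104 * 10

156.0000 mm


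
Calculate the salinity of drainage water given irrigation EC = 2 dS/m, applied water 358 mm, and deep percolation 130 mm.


EC_dw = EC_iw * D_iw / D_dw
EC_dw = 2 * 358 / 130
EC_dw = 716 / 130

5.5077 dS/m


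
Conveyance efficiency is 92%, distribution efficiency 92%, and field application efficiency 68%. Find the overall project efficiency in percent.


Ec = 0.92, Eb = 0.92, Ea = 0.68
E = 0.92 * 0.92 * 0.68 * 100 = 57.5552%

57.5552 %


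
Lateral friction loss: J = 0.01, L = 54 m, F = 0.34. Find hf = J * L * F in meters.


hf = J * L * F = 0.01 * 54 * 0.34 = 0.1836 m

0.1836 m


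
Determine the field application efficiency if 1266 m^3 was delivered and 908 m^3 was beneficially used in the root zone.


Ea = V_root / V_field * 100 = 908 / 1266 * 100 = 71.7220%

71.7220 %


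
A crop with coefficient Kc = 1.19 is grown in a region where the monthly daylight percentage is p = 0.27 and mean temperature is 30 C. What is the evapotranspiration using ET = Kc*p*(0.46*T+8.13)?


ET = Kc * p * (0.46*T + 8.13)
ET = 1.19 * 0.27 * (0.46*30 + 8.13)
ET = 1.19 * 0.27 * 21.9300

7.0461 mm/day


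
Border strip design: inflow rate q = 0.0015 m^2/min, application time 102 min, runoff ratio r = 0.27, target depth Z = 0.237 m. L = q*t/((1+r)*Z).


L = q*t/((1+r)*Z)
L = 0.0015*102/((1+0.27)*0.237)
L = 0.153/0.30099

0.5083 m


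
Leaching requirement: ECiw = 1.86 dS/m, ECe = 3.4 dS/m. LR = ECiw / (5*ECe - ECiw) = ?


LR = ECiw / (5*ECe - ECiw)
LR = 1.86 / (5*3.4 - 1.86)
LR = 1.86 / 15.1400

0.1229


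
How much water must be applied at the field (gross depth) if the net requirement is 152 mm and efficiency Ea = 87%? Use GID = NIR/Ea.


Ea = 87% = 0.87
GID = NIR / Ea = 152 / 0.87 = 174.7126 mm

174.7126 mm


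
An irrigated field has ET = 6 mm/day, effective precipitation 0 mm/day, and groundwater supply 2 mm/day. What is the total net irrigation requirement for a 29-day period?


Daily deficit = ET - Pe - GW = 6 - 0 - 2 = 4 mm/day
NIR = 4 * 29 = 116 mm

116.0000 mm


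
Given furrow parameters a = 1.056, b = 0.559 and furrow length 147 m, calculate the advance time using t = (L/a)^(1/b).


t = (L/a)^(1/b)
t = (147/1.056)^(1/0.559)
t = 139.204545^(1/0.559)

6835.9737 min


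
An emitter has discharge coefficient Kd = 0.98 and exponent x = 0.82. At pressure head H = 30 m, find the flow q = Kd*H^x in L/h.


q = Kd * H^x = 0.98 * 30^0.82 = 0.98 * 16.264452

15.9392 L/h


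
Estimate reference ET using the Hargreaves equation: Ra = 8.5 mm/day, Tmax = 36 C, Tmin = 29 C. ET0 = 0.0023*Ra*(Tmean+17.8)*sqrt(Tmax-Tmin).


Tmean = (Tmax + Tmin)/2 = (36 + 29)/2 = 32.5
ET0 = 0.0023 * 8.5 * (32.5 + 17.8) * sqrt(36 - 29)
ET0 = 0.0023 * 8.5 * 50.3 * 2.645751

2.6017 mm/day


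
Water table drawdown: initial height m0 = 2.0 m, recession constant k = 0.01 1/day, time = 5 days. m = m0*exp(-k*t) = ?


m = m0 * exp(-k*t)
m = 2.0 * exp(-0.01 * 5)
m = 2.0 * exp(-0.0500)

1.9025 m


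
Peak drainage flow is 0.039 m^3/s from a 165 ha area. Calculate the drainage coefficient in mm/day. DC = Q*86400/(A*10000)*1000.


DC = Q * 86400 / (A * 10000) * 1000
DC = 0.039 * 86400 / (165 * 10000) * 1000
DC = 3369600.0000 / 1650000

2.0422 mm/day


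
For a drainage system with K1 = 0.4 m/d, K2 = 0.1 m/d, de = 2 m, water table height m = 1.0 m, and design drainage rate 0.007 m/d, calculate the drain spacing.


S^2 = 8*K2*de*m/q + 4*K1*m^2/q
S^2 = 8*0.1*2*1.0/0.007 + 4*0.4*1.0^2/0.007
S = sqrt(457.1429)

21.3809 m


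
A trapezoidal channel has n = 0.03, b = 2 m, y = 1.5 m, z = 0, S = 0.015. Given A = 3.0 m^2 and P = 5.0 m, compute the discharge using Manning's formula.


R = A/P = 3.0/5.0 = 0.600000
Q = (1/0.03) * 3.0 * 0.600000^(2/3) * 0.015^0.5

8.7126 m^3/s


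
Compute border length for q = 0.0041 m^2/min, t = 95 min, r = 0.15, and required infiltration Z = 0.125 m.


L = q*t/((1+r)*Z)
L = 0.0041*95/((1+0.15)*0.125)
L = 0.3895/0.14375

2.7096 m


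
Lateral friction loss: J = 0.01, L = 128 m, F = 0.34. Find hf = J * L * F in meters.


hf = J * L * F = 0.01 * 128 * 0.34 = 0.4352 m

0.4352 m


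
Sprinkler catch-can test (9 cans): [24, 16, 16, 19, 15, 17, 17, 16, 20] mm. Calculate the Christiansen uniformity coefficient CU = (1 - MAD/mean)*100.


mean = 17.777778 mm
MAD = 2.148148 mm
CU = (1 - 2.148148/17.777778)*100

87.9167 %


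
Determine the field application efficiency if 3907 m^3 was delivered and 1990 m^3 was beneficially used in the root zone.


Ea = V_root / V_field * 100 = 1990 / 3907 * 100 = 50.9342%

50.9342 %


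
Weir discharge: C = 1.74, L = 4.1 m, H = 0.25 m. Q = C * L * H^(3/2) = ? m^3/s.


Q = C * L * H^(3/2) = 1.74 * 4.1 * 0.25^1.5 = 1.74 * 4.1 * 0.125000

0.8917 m^3/s


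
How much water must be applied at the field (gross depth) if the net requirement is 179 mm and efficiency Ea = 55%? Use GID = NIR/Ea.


Ea = 55% = 0.55
GID = NIR / Ea = 179 / 0.55 = 325.4545 mm

325.4545 mm


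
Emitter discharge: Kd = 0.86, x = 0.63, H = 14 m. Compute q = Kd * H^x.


q = Kd * H^x = 0.86 * 14^0.63 = 0.86 * 5.273035

4.5348 L/h


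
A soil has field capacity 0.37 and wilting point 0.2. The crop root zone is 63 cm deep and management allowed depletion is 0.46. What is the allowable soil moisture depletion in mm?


SMD = (FC - PWP) * d * MAD * 10
SMD = (0.37 - 0.2) * 63 * 0.46 * 10
SMD = 0.1700 * 63 * 0.46 * 10

49.2660 mm


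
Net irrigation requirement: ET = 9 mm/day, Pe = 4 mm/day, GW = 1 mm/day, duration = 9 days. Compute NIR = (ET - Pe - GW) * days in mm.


Daily deficit = ET - Pe - GW = 9 - 4 - 1 = 4 mm/day
NIR = 4 * 9 = 36 mm

36.0000 mm


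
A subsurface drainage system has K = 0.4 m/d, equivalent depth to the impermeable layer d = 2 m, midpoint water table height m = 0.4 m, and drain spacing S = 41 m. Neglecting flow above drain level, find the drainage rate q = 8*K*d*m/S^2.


q = 8*K*d*m/S^2
q = 8*0.4*2*0.4/41^2
q = 2.5600 / 1681

0.0015 m/d


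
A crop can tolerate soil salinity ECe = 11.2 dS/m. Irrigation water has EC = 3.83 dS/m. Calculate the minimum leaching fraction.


LR = ECiw / (5*ECe - ECiw)
LR = 3.83 / (5*11.2 - 3.83)
LR = 3.83 / 52.1700

0.0734


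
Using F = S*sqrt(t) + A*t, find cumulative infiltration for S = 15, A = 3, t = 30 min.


F = S*sqrt(t) + A*t
F = 15*sqrt(30) + 3*30
F = 15*5.477226 + 90

172.1584 mm


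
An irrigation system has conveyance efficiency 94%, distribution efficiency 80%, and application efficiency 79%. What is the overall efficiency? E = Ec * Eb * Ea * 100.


Ec = 0.94, Eb = 0.8, Ea = 0.79
E = 0.94 * 0.8 * 0.79 * 100 = 59.4080%

59.4080 %


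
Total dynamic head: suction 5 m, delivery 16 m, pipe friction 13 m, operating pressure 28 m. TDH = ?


TDH = Hs + Hd + hf + Hp = 5 + 16 + 13 + 28 = 62

62 m


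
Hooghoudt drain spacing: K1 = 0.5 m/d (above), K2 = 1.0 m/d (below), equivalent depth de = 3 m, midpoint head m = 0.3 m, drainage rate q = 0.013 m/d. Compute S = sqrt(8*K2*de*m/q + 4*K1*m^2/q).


S^2 = 8*K2*de*m/q + 4*K1*m^2/q
S^2 = 8*1.0*3*0.3/0.013 + 4*0.5*0.3^2/0.013
S = sqrt(567.6923)

23.8263 m


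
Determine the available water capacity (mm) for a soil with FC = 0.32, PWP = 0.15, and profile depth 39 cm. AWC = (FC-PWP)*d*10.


AWC = (FC - PWP) * d * 10
AWC = (0.32 - 0.15) * 39 * 10
AWC = 0.1700 * 39 * 10

66.3000 mm


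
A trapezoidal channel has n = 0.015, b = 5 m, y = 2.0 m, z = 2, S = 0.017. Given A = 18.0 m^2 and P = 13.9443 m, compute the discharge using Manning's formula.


R = A/P = 18.0/13.9443 = 1.290850
Q = (1/0.015) * 18.0 * 1.290850^(2/3) * 0.017^0.5

185.4910 m^3/s


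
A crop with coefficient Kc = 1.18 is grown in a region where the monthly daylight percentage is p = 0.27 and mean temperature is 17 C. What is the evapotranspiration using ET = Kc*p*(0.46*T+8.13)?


ET = Kc * p * (0.46*T + 8.13)
ET = 1.18 * 0.27 * (0.46*17 + 8.13)
ET = 1.18 * 0.27 * 15.9500

5.0817 mm/day


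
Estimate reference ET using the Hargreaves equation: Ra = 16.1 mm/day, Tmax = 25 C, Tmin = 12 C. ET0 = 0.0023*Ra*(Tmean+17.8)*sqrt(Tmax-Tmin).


Tmean = (Tmax + Tmin)/2 = (25 + 12)/2 = 18.5
ET0 = 0.0023 * 16.1 * (18.5 + 17.8) * sqrt(25 - 12)
ET0 = 0.0023 * 16.1 * 36.3 * 3.605551

4.8465 mm/day


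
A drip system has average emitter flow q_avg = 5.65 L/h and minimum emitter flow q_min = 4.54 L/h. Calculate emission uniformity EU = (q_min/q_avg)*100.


EU = (q_min/q_avg)*100 = (4.54/5.65)*100 = 80.3540%

80.3540 %


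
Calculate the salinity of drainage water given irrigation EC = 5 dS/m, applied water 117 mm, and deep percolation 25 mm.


EC_dw = EC_iw * D_iw / D_dw
EC_dw = 5 * 117 / 25
EC_dw = 585 / 25

23.4000 dS/m


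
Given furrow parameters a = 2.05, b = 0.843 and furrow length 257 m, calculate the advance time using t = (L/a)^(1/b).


t = (L/a)^(1/b)
t = (257/2.05)^(1/0.843)
t = 125.365854^(1/0.843)

308.2786 min


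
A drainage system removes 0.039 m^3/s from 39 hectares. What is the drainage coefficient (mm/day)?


DC = Q * 86400 / (A * 10000) * 1000
DC = 0.039 * 86400 / (39 * 10000) * 1000
DC = 3369600.0000 / 390000

8.6400 mm/day


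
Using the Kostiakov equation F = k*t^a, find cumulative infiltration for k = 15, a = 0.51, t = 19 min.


F = k * t^a = 15 * 19^0.51
F = 15 * 4.489152

67.3373 mm


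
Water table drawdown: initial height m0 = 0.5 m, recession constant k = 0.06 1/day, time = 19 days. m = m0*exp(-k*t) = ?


m = m0 * exp(-k*t)
m = 0.5 * exp(-0.06 * 19)
m = 0.5 * exp(-1.1400)

0.1599 m


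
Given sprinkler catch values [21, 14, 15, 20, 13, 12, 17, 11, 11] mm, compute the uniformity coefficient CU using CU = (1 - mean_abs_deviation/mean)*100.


mean = 14.888889 mm
MAD = 2.987654 mm
CU = (1 - 2.987654/14.888889)*100

79.9337 %


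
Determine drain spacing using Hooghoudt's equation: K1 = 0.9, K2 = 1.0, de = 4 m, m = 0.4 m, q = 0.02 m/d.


S^2 = 8*K2*de*m/q + 4*K1*m^2/q
S^2 = 8*1.0*4*0.4/0.02 + 4*0.9*0.4^2/0.02
S = sqrt(668.8000)

25.8612 m


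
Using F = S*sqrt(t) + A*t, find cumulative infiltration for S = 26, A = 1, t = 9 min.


F = S*sqrt(t) + A*t
F = 26*sqrt(9) + 1*9
F = 26*3.000000 + 9

87.0000 mm


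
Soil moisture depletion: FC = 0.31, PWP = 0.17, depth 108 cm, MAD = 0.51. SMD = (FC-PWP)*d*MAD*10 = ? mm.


SMD = (FC - PWP) * d * MAD * 10
SMD = (0.31 - 0.17) * 108 * 0.51 * 10
SMD = 0.1400 * 108 * 0.51 * 10

77.1120 mm


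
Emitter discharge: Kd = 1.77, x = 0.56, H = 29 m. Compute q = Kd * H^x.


q = Kd * H^x = 1.77 * 29^0.56 = 1.77 * 6.590872

11.6658 L/h


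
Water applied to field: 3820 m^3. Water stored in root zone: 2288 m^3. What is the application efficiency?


Ea = V_root / V_field * 100 = 2288 / 3820 * 100 = 59.8953%

59.8953 %


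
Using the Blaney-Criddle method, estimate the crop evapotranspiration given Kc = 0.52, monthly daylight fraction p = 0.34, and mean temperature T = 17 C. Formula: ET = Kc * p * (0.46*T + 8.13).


ET = Kc * p * (0.46*T + 8.13)
ET = 0.52 * 0.34 * (0.46*17 + 8.13)
ET = 0.52 * 0.34 * 15.9500

2.8200 mm/day


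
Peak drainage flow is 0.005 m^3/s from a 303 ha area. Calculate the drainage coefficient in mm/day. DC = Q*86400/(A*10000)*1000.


DC = Q * 86400 / (A * 10000) * 1000
DC = 0.005 * 86400 / (303 * 10000) * 1000
DC = 432000.0000 / 3030000

0.1426 mm/day


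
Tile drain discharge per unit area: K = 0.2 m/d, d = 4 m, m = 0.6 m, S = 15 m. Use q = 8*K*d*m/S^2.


q = 8*K*d*m/S^2
q = 8*0.2*4*0.6/15^2
q = 3.8400 / 225

0.0171 m/d


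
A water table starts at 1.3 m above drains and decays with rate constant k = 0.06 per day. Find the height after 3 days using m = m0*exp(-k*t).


m = m0 * exp(-k*t)
m = 1.3 * exp(-0.06 * 3)
m = 1.3 * exp(-0.1800)

1.0859 m


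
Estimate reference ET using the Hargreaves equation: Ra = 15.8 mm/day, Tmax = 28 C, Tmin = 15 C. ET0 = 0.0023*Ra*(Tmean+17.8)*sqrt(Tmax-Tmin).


Tmean = (Tmax + Tmin)/2 = (28 + 15)/2 = 21.5
ET0 = 0.0023 * 15.8 * (21.5 + 17.8) * sqrt(28 - 15)
ET0 = 0.0023 * 15.8 * 39.3 * 3.605551

5.1493 mm/day


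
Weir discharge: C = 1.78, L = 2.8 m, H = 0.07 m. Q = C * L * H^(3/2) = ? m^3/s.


Q = C * L * H^(3/2) = 1.78 * 2.8 * 0.07^1.5 = 1.78 * 2.8 * 0.018520

0.0923 m^3/s


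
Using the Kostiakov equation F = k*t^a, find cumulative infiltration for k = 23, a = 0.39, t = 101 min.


F = k * t^a = 23 * 101^0.39
F = 23 * 6.049024

139.1276 mm


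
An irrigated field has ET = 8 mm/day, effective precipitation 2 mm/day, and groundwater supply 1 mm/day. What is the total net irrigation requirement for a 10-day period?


Daily deficit = ET - Pe - GW = 8 - 2 - 1 = 5 mm/day
NIR = 5 * 10 = 50 mm

50.0000 mm


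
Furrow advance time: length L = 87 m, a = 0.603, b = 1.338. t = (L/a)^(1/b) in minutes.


t = (L/a)^(1/b)
t = (87/0.603)^(1/1.338)
t = 144.278607^(1/1.338)

41.0916 min


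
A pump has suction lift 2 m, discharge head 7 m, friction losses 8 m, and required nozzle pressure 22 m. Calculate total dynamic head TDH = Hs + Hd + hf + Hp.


TDH = Hs + Hd + hf + Hp = 2 + 7 + 8 + 22 = 39

39 m


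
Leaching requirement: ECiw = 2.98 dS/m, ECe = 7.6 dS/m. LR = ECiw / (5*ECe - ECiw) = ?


LR = ECiw / (5*ECe - ECiw)
LR = 2.98 / (5*7.6 - 2.98)
LR = 2.98 / 35.0200

0.0851


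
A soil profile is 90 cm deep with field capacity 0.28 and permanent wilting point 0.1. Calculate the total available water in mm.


AWC = (FC - PWP) * d * 10
AWC = (0.28 - 0.1) * 90 * 10
AWC = 0.1800 * 90 * 10

162.0000 mm


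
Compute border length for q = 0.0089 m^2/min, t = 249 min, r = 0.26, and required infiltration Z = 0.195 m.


L = q*t/((1+r)*Z)
L = 0.0089*249/((1+0.26)*0.195)
L = 2.2161/0.2457

9.0195 m


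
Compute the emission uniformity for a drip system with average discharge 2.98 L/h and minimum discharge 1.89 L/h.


EU = (q_min/q_avg)*100 = (1.89/2.98)*100 = 63.4228%

63.4228 %


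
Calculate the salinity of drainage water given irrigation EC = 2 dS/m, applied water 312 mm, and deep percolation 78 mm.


EC_dw = EC_iw * D_iw / D_dw
EC_dw = 2 * 312 / 78
EC_dw = 624 / 78

8.0000 dS/m


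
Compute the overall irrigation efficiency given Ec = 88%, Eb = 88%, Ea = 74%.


Ec = 0.88, Eb = 0.88, Ea = 0.74
E = 0.88 * 0.88 * 0.74 * 100 = 57.3056%

57.3056 %


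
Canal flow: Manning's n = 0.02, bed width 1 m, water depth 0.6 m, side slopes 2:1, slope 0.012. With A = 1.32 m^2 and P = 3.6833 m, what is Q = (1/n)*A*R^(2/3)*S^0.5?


R = A/P = 1.32/3.6833 = 0.358374
Q = (1/0.02) * 1.32 * 0.358374^(2/3) * 0.012^0.5

3.6478 m^3/s


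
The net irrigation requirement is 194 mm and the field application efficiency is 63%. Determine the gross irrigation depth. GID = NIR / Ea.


Ea = 63% = 0.63
GID = NIR / Ea = 194 / 0.63 = 307.9365 mm

307.9365 mm


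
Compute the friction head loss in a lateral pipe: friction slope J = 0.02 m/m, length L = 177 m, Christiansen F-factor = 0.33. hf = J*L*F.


hf = J * L * F = 0.02 * 177 * 0.33 = 1.1682 m

1.1682 m


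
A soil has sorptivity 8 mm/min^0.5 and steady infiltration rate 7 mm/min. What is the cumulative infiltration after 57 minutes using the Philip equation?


F = S*sqrt(t) + A*t
F = 8*sqrt(57) + 7*57
F = 8*7.549834 + 399

459.3987 mm


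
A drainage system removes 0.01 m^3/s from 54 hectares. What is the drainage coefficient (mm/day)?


DC = Q * 86400 / (A * 10000) * 1000
DC = 0.01 * 86400 / (54 * 10000) * 1000
DC = 864000.0000 / 540000

1.6000 mm/day


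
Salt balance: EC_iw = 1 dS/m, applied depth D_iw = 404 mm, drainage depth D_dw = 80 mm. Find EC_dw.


EC_dw = EC_iw * D_iw / D_dw
EC_dw = 1 * 404 / 80
EC_dw = 404 / 80

5.0500 dS/m


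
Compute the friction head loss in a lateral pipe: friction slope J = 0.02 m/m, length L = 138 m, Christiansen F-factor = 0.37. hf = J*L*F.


hf = J * L * F = 0.02 * 138 * 0.37 = 1.0212 m

1.0212 m


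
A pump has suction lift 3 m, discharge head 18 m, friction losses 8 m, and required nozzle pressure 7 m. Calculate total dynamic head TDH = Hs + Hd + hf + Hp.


TDH = Hs + Hd + hf + Hp = 3 + 18 + 8 + 7 = 36

36 m


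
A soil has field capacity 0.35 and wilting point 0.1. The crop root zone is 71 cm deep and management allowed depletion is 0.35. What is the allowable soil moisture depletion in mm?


SMD = (FC - PWP) * d * MAD * 10
SMD = (0.35 - 0.1) * 71 * 0.35 * 10
SMD = 0.2500 * 71 * 0.35 * 10

62.1250 mm


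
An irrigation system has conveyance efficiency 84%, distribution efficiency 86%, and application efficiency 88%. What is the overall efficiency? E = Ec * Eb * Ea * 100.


Ec = 0.84, Eb = 0.86, Ea = 0.88
E = 0.84 * 0.86 * 0.88 * 100 = 63.5712%

63.5712 %


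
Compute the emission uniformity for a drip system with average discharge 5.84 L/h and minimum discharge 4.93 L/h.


EU = (q_min/q_avg)*100 = (4.93/5.84)*100 = 84.4178%

84.4178 %


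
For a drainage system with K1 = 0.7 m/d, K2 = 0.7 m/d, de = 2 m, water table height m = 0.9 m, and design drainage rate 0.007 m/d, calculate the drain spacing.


S^2 = 8*K2*de*m/q + 4*K1*m^2/q
S^2 = 8*0.7*2*0.9/0.007 + 4*0.7*0.9^2/0.007
S = sqrt(1764.0000)

42.0000 m


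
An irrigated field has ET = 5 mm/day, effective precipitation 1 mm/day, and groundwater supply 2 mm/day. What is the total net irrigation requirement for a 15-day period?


Daily deficit = ET - Pe - GW = 5 - 1 - 2 = 2 mm/day
NIR = 2 * 15 = 30 mm

30.0000 mm


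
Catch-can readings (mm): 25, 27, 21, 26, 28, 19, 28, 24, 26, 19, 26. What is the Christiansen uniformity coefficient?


mean = 24.454545 mm
MAD = 2.694215 mm
CU = (1 - 2.694215/24.454545)*100

88.9828 %


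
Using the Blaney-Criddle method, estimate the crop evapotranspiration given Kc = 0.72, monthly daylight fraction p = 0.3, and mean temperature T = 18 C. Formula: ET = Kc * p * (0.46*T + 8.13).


ET = Kc * p * (0.46*T + 8.13)
ET = 0.72 * 0.3 * (0.46*18 + 8.13)
ET = 0.72 * 0.3 * 16.4100

3.5446 mm/day


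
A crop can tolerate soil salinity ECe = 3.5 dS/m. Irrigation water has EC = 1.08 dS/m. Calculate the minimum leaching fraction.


LR = ECiw / (5*ECe - ECiw)
LR = 1.08 / (5*3.5 - 1.08)
LR = 1.08 / 16.4200

0.0658


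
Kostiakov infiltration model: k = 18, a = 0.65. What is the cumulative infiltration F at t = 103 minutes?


F = k * t^a = 18 * 103^0.65
F = 18 * 20.339684

366.1143 mm


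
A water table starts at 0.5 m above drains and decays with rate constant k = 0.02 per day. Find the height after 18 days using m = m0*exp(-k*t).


m = m0 * exp(-k*t)
m = 0.5 * exp(-0.02 * 18)
m = 0.5 * exp(-0.3600)

0.3488 m


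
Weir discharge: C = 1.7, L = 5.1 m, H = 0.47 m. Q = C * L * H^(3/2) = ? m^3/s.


Q = C * L * H^(3/2) = 1.7 * 5.1 * 0.47^1.5 = 1.7 * 5.1 * 0.322216

2.7936 m^3/s


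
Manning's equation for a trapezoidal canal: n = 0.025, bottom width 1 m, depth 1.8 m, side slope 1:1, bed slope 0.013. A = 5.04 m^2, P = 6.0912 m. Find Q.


R = A/P = 5.04/6.0912 = 0.827423
Q = (1/0.025) * 5.04 * 0.827423^(2/3) * 0.013^0.5

20.2588 m^3/s


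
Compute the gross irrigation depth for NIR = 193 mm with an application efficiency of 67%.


Ea = 67% = 0.67
GID = NIR / Ea = 193 / 0.67 = 288.0597 mm

288.0597 mm


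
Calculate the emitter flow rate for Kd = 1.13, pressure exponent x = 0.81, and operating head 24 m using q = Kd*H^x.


q = Kd * H^x = 1.13 * 24^0.81 = 1.13 * 13.121126

14.8269 L/h


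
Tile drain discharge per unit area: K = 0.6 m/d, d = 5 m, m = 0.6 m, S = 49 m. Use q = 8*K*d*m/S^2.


q = 8*K*d*m/S^2
q = 8*0.6*5*0.6/49^2
q = 14.4000 / 2401

0.0060 m/d


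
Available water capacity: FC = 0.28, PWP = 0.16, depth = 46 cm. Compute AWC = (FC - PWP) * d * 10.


AWC = (FC - PWP) * d * 10
AWC = (0.28 - 0.16) * 46 * 10
AWC = 0.1200 * 46 * 10

55.2000 mm


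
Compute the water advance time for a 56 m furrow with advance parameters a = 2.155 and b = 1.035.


t = (L/a)^(1/b)
t = (56/2.155)^(1/1.035)
t = 25.986079^(1/1.035)

23.2755 min


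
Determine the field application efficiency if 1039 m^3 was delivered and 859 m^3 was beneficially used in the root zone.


Ea = V_root / V_field * 100 = 859 / 1039 * 100 = 82.6756%

82.6756 %


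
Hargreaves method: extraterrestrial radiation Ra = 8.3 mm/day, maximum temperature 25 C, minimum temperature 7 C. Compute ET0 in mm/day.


Tmean = (Tmax + Tmin)/2 = (25 + 7)/2 = 16.0
ET0 = 0.0023 * 8.3 * (16.0 + 17.8) * sqrt(25 - 7)
ET0 = 0.0023 * 8.3 * 33.8 * 4.242641

2.7375 mm/day


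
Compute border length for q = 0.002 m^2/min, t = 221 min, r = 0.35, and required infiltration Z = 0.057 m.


L = q*t/((1+r)*Z)
L = 0.002*221/((1+0.35)*0.057)
L = 0.442/0.07695

5.7440 m


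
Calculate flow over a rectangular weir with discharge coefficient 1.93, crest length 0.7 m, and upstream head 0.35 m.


Q = C * L * H^(3/2) = 1.93 * 0.7 * 0.35^1.5 = 1.93 * 0.7 * 0.207063

0.2797 m^3/s


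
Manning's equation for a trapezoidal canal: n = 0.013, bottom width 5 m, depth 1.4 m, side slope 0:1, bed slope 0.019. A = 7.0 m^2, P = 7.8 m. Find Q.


R = A/P = 7.0/7.8 = 0.897436
Q = (1/0.013) * 7.0 * 0.897436^(2/3) * 0.019^0.5

69.0559 m^3/s


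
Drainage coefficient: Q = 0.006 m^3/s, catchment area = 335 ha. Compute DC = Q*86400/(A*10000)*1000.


DC = Q * 86400 / (A * 10000) * 1000
DC = 0.006 * 86400 / (335 * 10000) * 1000
DC = 518400.0000 / 3350000

0.1547 mm/day


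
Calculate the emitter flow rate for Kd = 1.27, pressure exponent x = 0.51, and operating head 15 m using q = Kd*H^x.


q = Kd * H^x = 1.27 * 15^0.51 = 1.27 * 3.979299

5.0537 L/h


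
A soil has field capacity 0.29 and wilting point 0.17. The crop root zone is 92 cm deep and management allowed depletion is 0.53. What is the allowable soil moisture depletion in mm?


SMD = (FC - PWP) * d * MAD * 10
SMD = (0.29 - 0.17) * 92 * 0.53 * 10
SMD = 0.1200 * 92 * 0.53 * 10

58.5120 mm


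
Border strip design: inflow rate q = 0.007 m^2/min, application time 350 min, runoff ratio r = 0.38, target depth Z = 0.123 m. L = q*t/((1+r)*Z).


L = q*t/((1+r)*Z)
L = 0.007*350/((1+0.38)*0.123)
L = 2.45/0.16974

14.4338 m


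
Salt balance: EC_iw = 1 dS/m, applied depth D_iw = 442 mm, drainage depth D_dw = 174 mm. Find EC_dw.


EC_dw = EC_iw * D_iw / D_dw
EC_dw = 1 * 442 / 174
EC_dw = 442 / 174

2.5402 dS/m


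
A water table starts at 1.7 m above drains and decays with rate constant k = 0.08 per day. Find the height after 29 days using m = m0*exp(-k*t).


m = m0 * exp(-k*t)
m = 1.7 * exp(-0.08 * 29)
m = 1.7 * exp(-2.3200)

0.1671 m


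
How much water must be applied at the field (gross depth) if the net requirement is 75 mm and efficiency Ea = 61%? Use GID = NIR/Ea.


Ea = 61% = 0.61
GID = NIR / Ea = 75 / 0.61 = 122.9508 mm

122.9508 mm


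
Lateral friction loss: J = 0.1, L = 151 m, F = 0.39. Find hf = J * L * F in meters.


hf = J * L * F = 0.1 * 151 * 0.39 = 5.8890 m

5.8890 m


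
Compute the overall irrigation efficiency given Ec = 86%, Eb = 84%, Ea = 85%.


Ec = 0.86, Eb = 0.84, Ea = 0.85
E = 0.86 * 0.84 * 0.85 * 100 = 61.4040%

61.4040 %


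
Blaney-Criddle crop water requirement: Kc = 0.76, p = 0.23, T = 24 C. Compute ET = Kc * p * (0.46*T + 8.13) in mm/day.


ET = Kc * p * (0.46*T + 8.13)
ET = 0.76 * 0.23 * (0.46*24 + 8.13)
ET = 0.76 * 0.23 * 19.1700

3.3509 mm/day


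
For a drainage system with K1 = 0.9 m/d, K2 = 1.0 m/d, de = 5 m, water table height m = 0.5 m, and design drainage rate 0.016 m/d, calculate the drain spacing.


S^2 = 8*K2*de*m/q + 4*K1*m^2/q
S^2 = 8*1.0*5*0.5/0.016 + 4*0.9*0.5^2/0.016
S = sqrt(1306.2500)

36.1421 m


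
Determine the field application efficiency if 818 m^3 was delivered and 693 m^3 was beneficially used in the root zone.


Ea = V_root / V_field * 100 = 693 / 818 * 100 = 84.7188%

84.7188 %


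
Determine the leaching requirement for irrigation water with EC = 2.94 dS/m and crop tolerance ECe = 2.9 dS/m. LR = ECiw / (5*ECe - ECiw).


LR = ECiw / (5*ECe - ECiw)
LR = 2.94 / (5*2.9 - 2.94)
LR = 2.94 / 11.5600

0.2543


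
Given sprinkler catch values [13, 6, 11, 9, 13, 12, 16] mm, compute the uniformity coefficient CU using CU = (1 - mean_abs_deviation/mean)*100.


mean = 11.428571 mm
MAD = 2.367347 mm
CU = (1 - 2.367347/11.428571)*100

79.2857 %


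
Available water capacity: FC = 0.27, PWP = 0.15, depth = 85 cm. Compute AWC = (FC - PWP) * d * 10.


AWC = (FC - PWP) * d * 10
AWC = (0.27 - 0.15) * 85 * 10
AWC = 0.1200 * 85 * 10

102.0000 mm


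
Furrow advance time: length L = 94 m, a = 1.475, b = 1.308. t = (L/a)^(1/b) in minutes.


t = (L/a)^(1/b)
t = (94/1.475)^(1/1.308)
t = 63.728814^(1/1.308)

23.9586 min


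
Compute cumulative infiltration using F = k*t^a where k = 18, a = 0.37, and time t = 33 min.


F = k * t^a = 18 * 33^0.37
F = 18 * 3.646281

65.6331 mm


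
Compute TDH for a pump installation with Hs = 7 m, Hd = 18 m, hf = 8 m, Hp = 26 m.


TDH = Hs + Hd + hf + Hp = 7 + 18 + 8 + 26 = 59

59 m


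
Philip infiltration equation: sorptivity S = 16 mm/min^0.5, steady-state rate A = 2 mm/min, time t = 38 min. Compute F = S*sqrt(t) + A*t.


F = S*sqrt(t) + A*t
F = 16*sqrt(38) + 2*38
F = 16*6.164414 + 76

174.6306 mm


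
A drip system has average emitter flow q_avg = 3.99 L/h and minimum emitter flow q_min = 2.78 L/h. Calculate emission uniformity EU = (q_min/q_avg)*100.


EU = (q_min/q_avg)*100 = (2.78/3.99)*100 = 69.6742%

69.6742 %


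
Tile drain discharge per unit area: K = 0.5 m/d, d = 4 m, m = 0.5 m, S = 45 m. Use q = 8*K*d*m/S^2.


q = 8*K*d*m/S^2
q = 8*0.5*4*0.5/45^2
q = 8.0000 / 2025

0.0040 m/d


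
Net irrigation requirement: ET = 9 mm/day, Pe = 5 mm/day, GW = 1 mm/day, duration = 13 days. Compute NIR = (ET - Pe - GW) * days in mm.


Daily deficit = ET - Pe - GW = 9 - 5 - 1 = 3 mm/day
NIR = 3 * 13 = 39 mm

39.0000 mm


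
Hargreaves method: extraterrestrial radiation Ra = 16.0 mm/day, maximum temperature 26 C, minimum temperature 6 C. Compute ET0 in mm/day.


Tmean = (Tmax + Tmin)/2 = (26 + 6)/2 = 16.0
ET0 = 0.0023 * 16.0 * (16.0 + 17.8) * sqrt(26 - 6)
ET0 = 0.0023 * 16.0 * 33.8 * 4.472136

5.5626 mm/day


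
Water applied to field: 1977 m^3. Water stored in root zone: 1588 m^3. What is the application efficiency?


Ea = V_root / V_field * 100 = 1588 / 1977 * 100 = 80.3237%

80.3237 %


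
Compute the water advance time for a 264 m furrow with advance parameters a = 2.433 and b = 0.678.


t = (L/a)^(1/b)
t = (264/2.433)^(1/0.678)
t = 108.508015^(1/0.678)

1004.9769 min


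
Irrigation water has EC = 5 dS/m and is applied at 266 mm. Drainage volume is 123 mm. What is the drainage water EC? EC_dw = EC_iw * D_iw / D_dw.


EC_dw = EC_iw * D_iw / D_dw
EC_dw = 5 * 266 / 123
EC_dw = 1330 / 123

10.8130 dS/m


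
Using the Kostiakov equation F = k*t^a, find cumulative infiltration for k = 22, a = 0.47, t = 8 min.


F = k * t^a = 22 * 8^0.47
F = 22 * 2.657372

58.4622 mm


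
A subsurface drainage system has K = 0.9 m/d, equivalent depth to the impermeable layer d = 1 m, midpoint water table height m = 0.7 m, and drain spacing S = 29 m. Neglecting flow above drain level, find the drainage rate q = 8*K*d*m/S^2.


q = 8*K*d*m/S^2
q = 8*0.9*1*0.7/29^2
q = 5.0400 / 841

0.0060 m/d


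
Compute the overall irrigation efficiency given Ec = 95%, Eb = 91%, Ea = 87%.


Ec = 0.95, Eb = 0.91, Ea = 0.87
E = 0.95 * 0.91 * 0.87 * 100 = 75.2115%

75.2115 %


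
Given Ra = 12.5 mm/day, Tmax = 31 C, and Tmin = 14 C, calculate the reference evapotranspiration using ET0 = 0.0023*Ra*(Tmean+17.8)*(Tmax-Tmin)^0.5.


Tmean = (Tmax + Tmin)/2 = (31 + 14)/2 = 22.5
ET0 = 0.0023 * 12.5 * (22.5 + 17.8) * sqrt(31 - 14)
ET0 = 0.0023 * 12.5 * 40.3 * 4.123106

4.7771 mm/day


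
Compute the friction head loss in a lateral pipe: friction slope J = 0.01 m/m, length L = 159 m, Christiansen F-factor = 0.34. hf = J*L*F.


hf = J * L * F = 0.01 * 159 * 0.34 = 0.5406 m

0.5406 m


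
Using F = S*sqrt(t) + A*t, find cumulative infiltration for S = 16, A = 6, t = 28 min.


F = S*sqrt(t) + A*t
F = 16*sqrt(28) + 6*28
F = 16*5.291503 + 168

252.6640 mm


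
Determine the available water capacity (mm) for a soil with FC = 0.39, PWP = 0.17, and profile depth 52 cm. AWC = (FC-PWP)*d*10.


AWC = (FC - PWP) * d * 10
AWC = (0.39 - 0.17) * 52 * 10
AWC = 0.2200 * 52 * 10

114.4000 mm


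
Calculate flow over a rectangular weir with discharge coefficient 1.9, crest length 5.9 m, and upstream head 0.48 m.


Q = C * L * H^(3/2) = 1.9 * 5.9 * 0.48^1.5 = 1.9 * 5.9 * 0.332554

3.7279 m^3/s


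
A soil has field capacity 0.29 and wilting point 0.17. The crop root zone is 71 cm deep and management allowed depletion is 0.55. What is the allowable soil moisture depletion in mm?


SMD = (FC - PWP) * d * MAD * 10
SMD = (0.29 - 0.17) * 71 * 0.55 * 10
SMD = 0.1200 * 71 * 0.55 * 10

46.8600 mm


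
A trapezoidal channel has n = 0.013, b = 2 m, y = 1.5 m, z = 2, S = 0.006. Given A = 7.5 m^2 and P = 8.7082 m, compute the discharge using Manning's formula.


R = A/P = 7.5/8.7082 = 0.861257
Q = (1/0.013) * 7.5 * 0.861257^(2/3) * 0.006^0.5

40.4528 m^3/s


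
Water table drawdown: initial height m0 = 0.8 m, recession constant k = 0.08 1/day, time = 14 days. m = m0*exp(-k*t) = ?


m = m0 * exp(-k*t)
m = 0.8 * exp(-0.08 * 14)
m = 0.8 * exp(-1.1200)

0.2610 m


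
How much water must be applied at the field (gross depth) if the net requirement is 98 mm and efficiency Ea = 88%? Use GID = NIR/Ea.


Ea = 88% = 0.88
GID = NIR / Ea = 98 / 0.88 = 111.3636 mm

111.3636 mm


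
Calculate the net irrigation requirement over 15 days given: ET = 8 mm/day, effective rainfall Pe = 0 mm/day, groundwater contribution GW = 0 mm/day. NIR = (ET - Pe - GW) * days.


Daily deficit = ET - Pe - GW = 8 - 0 - 0 = 8 mm/day
NIR = 8 * 15 = 120 mm

120.0000 mm


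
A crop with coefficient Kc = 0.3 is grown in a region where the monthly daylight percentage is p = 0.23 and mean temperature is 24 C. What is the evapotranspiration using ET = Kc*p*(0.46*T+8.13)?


ET = Kc * p * (0.46*T + 8.13)
ET = 0.3 * 0.23 * (0.46*24 + 8.13)
ET = 0.3 * 0.23 * 19.1700

1.3227 mm/day


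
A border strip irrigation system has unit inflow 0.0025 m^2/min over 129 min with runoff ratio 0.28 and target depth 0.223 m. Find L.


L = q*t/((1+r)*Z)
L = 0.0025*129/((1+0.28)*0.223)
L = 0.3225/0.28544

1.1298 m


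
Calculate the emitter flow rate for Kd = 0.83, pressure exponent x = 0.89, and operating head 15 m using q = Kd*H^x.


q = Kd * H^x = 0.83 * 15^0.89 = 0.83 * 11.135795

9.2427 L/h


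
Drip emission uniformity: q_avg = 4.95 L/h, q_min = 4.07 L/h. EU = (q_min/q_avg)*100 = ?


EU = (q_min/q_avg)*100 = (4.07/4.95)*100 = 82.2222%

82.2222 %


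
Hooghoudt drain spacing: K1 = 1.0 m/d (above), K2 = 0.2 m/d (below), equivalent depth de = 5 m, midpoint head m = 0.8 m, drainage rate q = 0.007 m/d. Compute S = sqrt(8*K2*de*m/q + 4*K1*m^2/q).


S^2 = 8*K2*de*m/q + 4*K1*m^2/q
S^2 = 8*0.2*5*0.8/0.007 + 4*1.0*0.8^2/0.007
S = sqrt(1280.0000)

35.7771 m


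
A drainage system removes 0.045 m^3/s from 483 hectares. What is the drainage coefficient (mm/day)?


DC = Q * 86400 / (A * 10000) * 1000
DC = 0.045 * 86400 / (483 * 10000) * 1000
DC = 3888000.0000 / 4830000

0.8050 mm/day


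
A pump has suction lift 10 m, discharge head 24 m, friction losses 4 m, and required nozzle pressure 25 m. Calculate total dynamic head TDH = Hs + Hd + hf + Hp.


TDH = Hs + Hd + hf + Hp = 10 + 24 + 4 + 25 = 63

63 m


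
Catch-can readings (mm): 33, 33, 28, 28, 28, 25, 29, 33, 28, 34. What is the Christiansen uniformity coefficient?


mean = 29.900000 mm
MAD = 2.680000 mm
CU = (1 - 2.680000/29.900000)*100

91.0368 %


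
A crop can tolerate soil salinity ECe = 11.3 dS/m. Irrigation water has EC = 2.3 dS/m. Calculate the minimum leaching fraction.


LR = ECiw / (5*ECe - ECiw)
LR = 2.3 / (5*11.3 - 2.3)
LR = 2.3 / 54.2000

0.0424


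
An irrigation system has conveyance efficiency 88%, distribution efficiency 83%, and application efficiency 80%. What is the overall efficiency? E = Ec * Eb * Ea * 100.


Ec = 0.88, Eb = 0.83, Ea = 0.8
E = 0.88 * 0.83 * 0.8 * 100 = 58.4320%

58.4320 %


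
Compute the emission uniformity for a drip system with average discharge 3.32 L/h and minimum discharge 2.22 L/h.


EU = (q_min/q_avg)*100 = (2.22/3.32)*100 = 66.8675%

66.8675 %


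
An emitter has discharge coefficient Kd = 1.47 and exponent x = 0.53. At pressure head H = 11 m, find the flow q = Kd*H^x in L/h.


q = Kd * H^x = 1.47 * 11^0.53 = 1.47 * 3.564004

5.2391 L/h


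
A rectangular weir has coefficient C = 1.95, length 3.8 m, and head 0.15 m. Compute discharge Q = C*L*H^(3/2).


Q = C * L * H^(3/2) = 1.95 * 3.8 * 0.15^1.5 = 1.95 * 3.8 * 0.058095

0.4305 m^3/s


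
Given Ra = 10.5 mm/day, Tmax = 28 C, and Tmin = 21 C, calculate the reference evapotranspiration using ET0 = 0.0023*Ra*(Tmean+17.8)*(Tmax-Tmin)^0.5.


Tmean = (Tmax + Tmin)/2 = (28 + 21)/2 = 24.5
ET0 = 0.0023 * 10.5 * (24.5 + 17.8) * sqrt(28 - 21)
ET0 = 0.0023 * 10.5 * 42.3 * 2.645751

2.7028 mm/day
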